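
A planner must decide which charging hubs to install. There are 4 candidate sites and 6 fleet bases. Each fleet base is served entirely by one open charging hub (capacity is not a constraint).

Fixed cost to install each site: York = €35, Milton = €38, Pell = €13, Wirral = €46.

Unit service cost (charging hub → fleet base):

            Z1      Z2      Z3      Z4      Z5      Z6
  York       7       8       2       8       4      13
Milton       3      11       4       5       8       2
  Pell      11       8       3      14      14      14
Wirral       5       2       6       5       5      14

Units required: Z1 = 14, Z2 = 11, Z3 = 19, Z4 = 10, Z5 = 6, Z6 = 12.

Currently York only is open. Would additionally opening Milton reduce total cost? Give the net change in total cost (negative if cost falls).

Current service cost with {York}: 484.
Adding Milton: each fleet base re-picks its cheapest; new service cost 266, saving 218.
Extra fixed cost: 38. Net change = 38 − 218 = -180.
(Totals: 519 → 339.)

Yes — net change −180 (cost falls by 180).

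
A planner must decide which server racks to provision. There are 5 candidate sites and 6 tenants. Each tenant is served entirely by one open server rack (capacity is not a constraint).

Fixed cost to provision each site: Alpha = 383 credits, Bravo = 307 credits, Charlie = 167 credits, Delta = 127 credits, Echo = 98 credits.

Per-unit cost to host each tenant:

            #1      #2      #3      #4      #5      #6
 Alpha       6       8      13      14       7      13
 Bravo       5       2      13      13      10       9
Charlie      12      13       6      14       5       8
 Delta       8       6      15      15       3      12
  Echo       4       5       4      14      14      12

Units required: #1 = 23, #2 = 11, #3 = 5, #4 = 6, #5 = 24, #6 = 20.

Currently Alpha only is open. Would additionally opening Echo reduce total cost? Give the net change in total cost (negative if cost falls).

Yes — net change −46 (cost falls by 46).

Current service cost with {Alpha}: 803.
Adding Echo: each tenant re-picks its cheapest; new service cost 659, saving 144.
Extra fixed cost: 98. Net change = 98 − 144 = -46.
(Totals: 1186 → 1140.)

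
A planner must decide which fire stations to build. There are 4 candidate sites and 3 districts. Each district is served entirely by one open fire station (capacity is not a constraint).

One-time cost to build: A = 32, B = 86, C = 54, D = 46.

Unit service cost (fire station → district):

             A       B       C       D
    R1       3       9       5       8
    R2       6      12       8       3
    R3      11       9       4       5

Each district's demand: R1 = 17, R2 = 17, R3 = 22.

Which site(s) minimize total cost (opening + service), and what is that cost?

Open A and D; minimum total cost 290.

For any fixed open set, each district goes to its cheapest open site; total = fixed + service.
{A, D}: R1→A 3·17=51, R2→D 3·17=51, R3→D 5·22=110. Service 212; fixed 78; total 290.
{A, C, D}: R1→A 3·17=51, R2→D 3·17=51, R3→C 4·22=88. Service 190; fixed 132; total 322.
{C, D}: service 224 + fixed 100 = 324
{A, B, C, D}: service 190 + fixed 218 = 408
No other subset beats 290.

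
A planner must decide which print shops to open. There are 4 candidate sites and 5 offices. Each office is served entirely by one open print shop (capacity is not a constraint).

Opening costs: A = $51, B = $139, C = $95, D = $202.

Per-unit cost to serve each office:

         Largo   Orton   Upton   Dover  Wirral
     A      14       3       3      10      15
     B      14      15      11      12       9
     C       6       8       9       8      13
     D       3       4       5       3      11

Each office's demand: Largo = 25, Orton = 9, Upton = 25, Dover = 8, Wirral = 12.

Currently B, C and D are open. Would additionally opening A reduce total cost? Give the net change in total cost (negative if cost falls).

Yes — net change −8 (cost falls by 8).

Current service cost with {B, C, D}: 368.
Adding A: each office re-picks its cheapest; new service cost 309, saving 59.
Extra fixed cost: 51. Net change = 51 − 59 = -8.
(Totals: 804 → 796.)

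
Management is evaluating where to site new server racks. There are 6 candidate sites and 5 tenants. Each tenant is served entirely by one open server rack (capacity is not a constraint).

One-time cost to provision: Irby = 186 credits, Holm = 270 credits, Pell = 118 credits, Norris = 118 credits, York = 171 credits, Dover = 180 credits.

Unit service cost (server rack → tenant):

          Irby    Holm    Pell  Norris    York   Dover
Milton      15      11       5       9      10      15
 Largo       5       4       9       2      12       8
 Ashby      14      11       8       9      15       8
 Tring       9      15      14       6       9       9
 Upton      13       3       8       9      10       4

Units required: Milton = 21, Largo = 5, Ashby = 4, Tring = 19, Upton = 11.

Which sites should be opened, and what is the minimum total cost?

For any fixed open set, each tenant goes to its cheapest open site; total = fixed + service.
{Norris}: Milton→Norris 9·21=189, Largo→Norris 2·5=10, Ashby→Norris 9·4=36, Tring→Norris 6·19=114, Upton→Norris 9·11=99. Service 448; fixed 118; total 566.
{Pell, Norris}: service 349 + fixed 236 = 585
{Pell}: service 536 + fixed 118 = 654
{Irby, Holm, Pell, Norris, York, Dover}: Milton→Pell 5·21=105, Largo→Norris 2·5=10, Ashby→Pell 8·4=32, Tring→Norris 6·19=114, Upton→Holm 3·11=33. Service 294; fixed 1043; total 1337.
No other subset beats 566.

Open Norris only; minimum total cost 566.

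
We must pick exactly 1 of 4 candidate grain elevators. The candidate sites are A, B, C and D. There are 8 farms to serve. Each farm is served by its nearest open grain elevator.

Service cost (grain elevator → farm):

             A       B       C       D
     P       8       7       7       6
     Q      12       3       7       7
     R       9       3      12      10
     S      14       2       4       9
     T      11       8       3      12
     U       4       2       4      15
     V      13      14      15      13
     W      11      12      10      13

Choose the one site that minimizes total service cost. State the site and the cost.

Choose B only; total service cost 51.

With exactly 1 open, each farm uses its cheapest among the chosen.
{B}: P→B 7, Q→B 3, R→B 3, S→B 2, T→B 8, U→B 2, V→B 14, W→B 12. Service cost 51.
{C}: service cost 62
{A}: service cost 82
Among all 4 size-1 choices, {B} is lowest.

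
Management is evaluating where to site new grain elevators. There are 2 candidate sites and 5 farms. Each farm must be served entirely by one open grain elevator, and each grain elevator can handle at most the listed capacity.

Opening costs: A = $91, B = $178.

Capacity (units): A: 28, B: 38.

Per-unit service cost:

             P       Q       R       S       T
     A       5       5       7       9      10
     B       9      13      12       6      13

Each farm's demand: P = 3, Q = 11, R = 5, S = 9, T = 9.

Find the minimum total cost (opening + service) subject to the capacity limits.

Open {A, B}: P→A 5·3=15, Q→A 5·11=55, R→A 7·5=35, S→B 6·9=54, T→A 10·9=90.
Loads: A carries 28/28, B carries 9/38. Service 249; fixed 269; total 518.
Next best feasible plan costs 530.

Minimum total cost: 518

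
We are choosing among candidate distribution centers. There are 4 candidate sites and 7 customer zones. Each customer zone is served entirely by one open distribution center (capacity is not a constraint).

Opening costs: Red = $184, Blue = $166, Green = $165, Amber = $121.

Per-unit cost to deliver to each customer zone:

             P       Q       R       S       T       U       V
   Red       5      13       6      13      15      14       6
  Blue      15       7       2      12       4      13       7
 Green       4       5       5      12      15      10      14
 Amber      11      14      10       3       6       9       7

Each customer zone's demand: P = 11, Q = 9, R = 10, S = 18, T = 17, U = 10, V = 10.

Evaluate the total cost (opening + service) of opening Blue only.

Total cost: 898

Each customer zone is assigned to its cheapest site among the open ones.
{Blue}: P→Blue 15·11=165, Q→Blue 7·9=63, R→Blue 2·10=20, S→Blue 12·18=216, T→Blue 4·17=68, U→Blue 13·10=130, V→Blue 7·10=70. Service 732; fixed 166; total 898.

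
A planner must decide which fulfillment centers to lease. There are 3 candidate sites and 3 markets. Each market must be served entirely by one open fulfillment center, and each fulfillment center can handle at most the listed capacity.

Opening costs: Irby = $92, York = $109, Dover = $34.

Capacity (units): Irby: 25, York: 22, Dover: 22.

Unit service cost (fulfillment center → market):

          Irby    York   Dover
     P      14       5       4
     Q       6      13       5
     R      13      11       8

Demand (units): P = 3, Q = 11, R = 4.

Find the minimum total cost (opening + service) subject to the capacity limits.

Open {Dover}: P→Dover 4·3=12, Q→Dover 5·11=55, R→Dover 8·4=32.
Loads: Dover carries 18/22. Service 99; fixed 34; total 133.
Next best feasible plan costs 225.

Minimum total cost: 133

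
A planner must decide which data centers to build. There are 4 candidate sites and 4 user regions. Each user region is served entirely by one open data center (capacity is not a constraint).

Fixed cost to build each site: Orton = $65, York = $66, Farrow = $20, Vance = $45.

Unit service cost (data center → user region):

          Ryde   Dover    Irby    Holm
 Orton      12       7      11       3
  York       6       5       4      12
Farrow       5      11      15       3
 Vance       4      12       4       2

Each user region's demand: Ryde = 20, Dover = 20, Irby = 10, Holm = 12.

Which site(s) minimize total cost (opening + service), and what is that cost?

Open York and Vance; minimum total cost 355.

For any fixed open set, each user region goes to its cheapest open site; total = fixed + service.
{York, Vance}: Ryde→Vance 4·20=80, Dover→York 5·20=100, Irby→York 4·10=40, Holm→Vance 2·12=24. Service 244; fixed 111; total 355.
{York, Farrow}: service 276 + fixed 86 = 362
{York, Farrow, Vance}: service 244 + fixed 131 = 375
{Orton, York, Farrow, Vance}: service 244 + fixed 196 = 440
(All 15 nonempty subsets were checked; York and Vance is lowest.)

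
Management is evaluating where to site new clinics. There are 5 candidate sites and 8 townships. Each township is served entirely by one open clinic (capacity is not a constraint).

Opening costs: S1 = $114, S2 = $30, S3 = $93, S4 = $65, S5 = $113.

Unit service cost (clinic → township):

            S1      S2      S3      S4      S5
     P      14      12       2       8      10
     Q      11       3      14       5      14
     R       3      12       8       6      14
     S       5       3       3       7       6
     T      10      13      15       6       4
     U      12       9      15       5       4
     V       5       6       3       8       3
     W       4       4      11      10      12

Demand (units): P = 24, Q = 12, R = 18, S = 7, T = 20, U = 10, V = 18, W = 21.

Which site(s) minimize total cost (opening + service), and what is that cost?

For any fixed open set, each township goes to its cheapest open site; total = fixed + service.
{S2, S3, S4}: P→S3 2·24=48, Q→S2 3·12=36, R→S4 6·18=108, S→S2 3·7=21, T→S4 6·20=120, U→S4 5·10=50, V→S3 3·18=54, W→S2 4·21=84. Service 521; fixed 188; total 709.
{S2, S3, S5}: service 507 + fixed 236 = 743
{S1, S3, S4}: service 491 + fixed 272 = 763
{S1, S2, S3, S4, S5}: service 417 + fixed 415 = 832
No other subset beats 709.

Open S2, S3 and S4; minimum total cost 709.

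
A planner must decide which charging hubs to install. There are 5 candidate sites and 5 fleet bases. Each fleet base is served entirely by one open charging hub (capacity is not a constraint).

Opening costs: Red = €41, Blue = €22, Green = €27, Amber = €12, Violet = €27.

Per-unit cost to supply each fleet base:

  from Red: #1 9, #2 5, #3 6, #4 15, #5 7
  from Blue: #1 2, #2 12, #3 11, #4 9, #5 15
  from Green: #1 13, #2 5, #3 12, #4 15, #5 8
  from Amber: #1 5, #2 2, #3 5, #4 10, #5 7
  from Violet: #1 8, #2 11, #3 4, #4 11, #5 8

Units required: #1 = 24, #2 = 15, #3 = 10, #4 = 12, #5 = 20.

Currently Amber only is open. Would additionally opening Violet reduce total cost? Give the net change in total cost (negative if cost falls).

No — net change +17 (cost rises by 17).

Current service cost with {Amber}: 460.
Adding Violet: each fleet base re-picks its cheapest; new service cost 450, saving 10.
Extra fixed cost: 27. Net change = 27 − 10 = 17.
(Totals: 472 → 489.)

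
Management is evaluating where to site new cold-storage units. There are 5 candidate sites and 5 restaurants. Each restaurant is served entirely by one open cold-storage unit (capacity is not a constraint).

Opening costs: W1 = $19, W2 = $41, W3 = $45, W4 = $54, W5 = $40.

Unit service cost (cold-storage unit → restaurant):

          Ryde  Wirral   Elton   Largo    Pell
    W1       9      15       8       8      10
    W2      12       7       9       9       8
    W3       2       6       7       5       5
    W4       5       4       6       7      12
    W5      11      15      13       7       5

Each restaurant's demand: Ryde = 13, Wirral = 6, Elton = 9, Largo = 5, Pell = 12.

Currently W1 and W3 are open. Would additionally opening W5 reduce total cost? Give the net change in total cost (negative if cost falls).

No — net change +40 (cost rises by 40).

Current service cost with {W1, W3}: 210.
Adding W5: each restaurant re-picks its cheapest; new service cost 210, saving 0.
Extra fixed cost: 40. Net change = 40 − 0 = 40.
(Totals: 274 → 314.)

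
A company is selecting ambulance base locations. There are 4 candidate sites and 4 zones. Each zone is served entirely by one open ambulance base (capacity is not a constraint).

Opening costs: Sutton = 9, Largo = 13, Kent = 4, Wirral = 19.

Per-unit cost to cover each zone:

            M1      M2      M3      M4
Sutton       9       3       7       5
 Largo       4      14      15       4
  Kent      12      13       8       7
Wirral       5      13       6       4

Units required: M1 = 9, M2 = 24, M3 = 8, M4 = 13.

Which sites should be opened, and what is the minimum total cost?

Open Sutton and Largo; minimum total cost 238.

For any fixed open set, each zone goes to its cheapest open site; total = fixed + service.
{Sutton, Largo}: M1→Largo 4·9=36, M2→Sutton 3·24=72, M3→Sutton 7·8=56, M4→Largo 4·13=52. Service 216; fixed 22; total 238.
{Sutton, Largo, Kent}: service 216 + fixed 26 = 242
{Sutton, Wirral}: M1→Wirral 5·9=45, M2→Sutton 3·24=72, M3→Wirral 6·8=48, M4→Wirral 4·13=52. Service 217; fixed 28; total 245.
{Sutton, Largo, Kent, Wirral}: service 208 + fixed 45 = 253
No other subset beats 238.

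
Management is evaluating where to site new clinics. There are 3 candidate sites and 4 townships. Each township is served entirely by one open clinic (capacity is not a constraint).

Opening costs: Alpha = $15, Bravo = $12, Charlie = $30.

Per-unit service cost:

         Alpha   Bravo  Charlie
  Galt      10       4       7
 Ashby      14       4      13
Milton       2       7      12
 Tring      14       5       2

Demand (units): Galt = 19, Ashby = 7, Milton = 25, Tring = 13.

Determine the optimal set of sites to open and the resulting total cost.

Open Alpha, Bravo and Charlie; minimum total cost 237.

For any fixed open set, each township goes to its cheapest open site; total = fixed + service.
{Alpha, Bravo, Charlie}: Galt→Bravo 4·19=76, Ashby→Bravo 4·7=28, Milton→Alpha 2·25=50, Tring→Charlie 2·13=26. Service 180; fixed 57; total 237.
{Alpha, Bravo}: Galt→Bravo 4·19=76, Ashby→Bravo 4·7=28, Milton→Alpha 2·25=50, Tring→Bravo 5·13=65. Service 219; fixed 27; total 246.
{Alpha, Charlie}: service 300 + fixed 45 = 345
{Bravo}: service 344 + fixed 12 = 356
(All 7 nonempty subsets were checked; Alpha, Bravo and Charlie is lowest.)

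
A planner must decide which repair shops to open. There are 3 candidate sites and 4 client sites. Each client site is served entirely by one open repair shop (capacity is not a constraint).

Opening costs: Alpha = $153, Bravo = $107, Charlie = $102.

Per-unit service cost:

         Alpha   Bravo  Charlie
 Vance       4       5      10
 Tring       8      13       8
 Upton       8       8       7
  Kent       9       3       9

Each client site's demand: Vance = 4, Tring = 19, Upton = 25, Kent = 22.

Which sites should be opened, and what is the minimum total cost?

For any fixed open set, each client site goes to its cheapest open site; total = fixed + service.
{Bravo, Charlie}: Vance→Bravo 5·4=20, Tring→Charlie 8·19=152, Upton→Charlie 7·25=175, Kent→Bravo 3·22=66. Service 413; fixed 209; total 622.
{Bravo}: service 533 + fixed 107 = 640
{Charlie}: Vance→Charlie 10·4=40, Tring→Charlie 8·19=152, Upton→Charlie 7·25=175, Kent→Charlie 9·22=198. Service 565; fixed 102; total 667.
{Alpha, Bravo, Charlie}: service 409 + fixed 362 = 771
No other subset beats 622.

Open Bravo and Charlie; minimum total cost 622.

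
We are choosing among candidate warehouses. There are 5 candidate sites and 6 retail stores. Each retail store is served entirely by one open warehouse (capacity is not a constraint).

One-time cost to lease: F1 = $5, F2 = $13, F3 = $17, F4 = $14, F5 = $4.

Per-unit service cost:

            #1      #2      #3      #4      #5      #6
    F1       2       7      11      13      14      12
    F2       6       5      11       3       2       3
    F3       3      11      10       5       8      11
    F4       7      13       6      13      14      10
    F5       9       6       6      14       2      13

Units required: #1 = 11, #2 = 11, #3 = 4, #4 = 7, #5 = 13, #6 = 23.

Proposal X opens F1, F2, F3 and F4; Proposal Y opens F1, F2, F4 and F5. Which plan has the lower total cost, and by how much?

Proposal Y is cheaper by 13.

Proposal X: {F1, F2, F3, F4}: #1→F1 2·11=22, #2→F2 5·11=55, #3→F4 6·4=24, #4→F2 3·7=21, #5→F2 2·13=26, #6→F2 3·23=69. Service 217; fixed 49; total 266.
Proposal Y: {F1, F2, F4, F5}: #1→F1 2·11=22, #2→F2 5·11=55, #3→F4 6·4=24, #4→F2 3·7=21, #5→F2 2·13=26, #6→F2 3·23=69. Service 217; fixed 36; total 253.
Difference: |266 − 253| = 13.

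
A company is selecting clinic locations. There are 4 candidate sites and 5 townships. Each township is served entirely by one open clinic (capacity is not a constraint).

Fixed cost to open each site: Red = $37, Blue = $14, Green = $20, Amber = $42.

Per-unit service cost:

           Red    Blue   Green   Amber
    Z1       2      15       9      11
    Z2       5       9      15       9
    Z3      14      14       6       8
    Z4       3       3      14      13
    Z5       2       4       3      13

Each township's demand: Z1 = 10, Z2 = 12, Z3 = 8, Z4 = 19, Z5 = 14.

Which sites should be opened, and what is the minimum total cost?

Open Red and Green; minimum total cost 270.

For any fixed open set, each township goes to its cheapest open site; total = fixed + service.
{Red, Green}: Z1→Red 2·10=20, Z2→Red 5·12=60, Z3→Green 6·8=48, Z4→Red 3·19=57, Z5→Red 2·14=28. Service 213; fixed 57; total 270.
{Red, Blue, Green}: service 213 + fixed 71 = 284
{Red, Amber}: Z1→Red 2·10=20, Z2→Red 5·12=60, Z3→Amber 8·8=64, Z4→Red 3·19=57, Z5→Red 2·14=28. Service 229; fixed 79; total 308.
{Red, Blue, Green, Amber}: service 213 + fixed 113 = 326
No other subset beats 270.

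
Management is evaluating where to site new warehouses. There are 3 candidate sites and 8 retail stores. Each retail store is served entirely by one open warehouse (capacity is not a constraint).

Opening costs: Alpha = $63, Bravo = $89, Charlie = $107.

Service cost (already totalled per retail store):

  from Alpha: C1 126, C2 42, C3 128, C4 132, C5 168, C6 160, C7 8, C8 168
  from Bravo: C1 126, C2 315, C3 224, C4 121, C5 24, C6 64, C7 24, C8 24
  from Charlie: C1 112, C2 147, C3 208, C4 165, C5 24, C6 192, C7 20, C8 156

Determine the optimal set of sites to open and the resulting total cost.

For any fixed open set, each retail store goes to its cheapest open site; total = fixed + service.
{Alpha, Bravo}: C1→Alpha 126, C2→Alpha 42, C3→Alpha 128, C4→Bravo 121, C5→Bravo 24, C6→Bravo 64, C7→Alpha 8, C8→Bravo 24. Service 537; fixed 152; total 689.
{Alpha, Bravo, Charlie}: C1→Charlie 112, C2→Alpha 42, C3→Alpha 128, C4→Bravo 121, C5→Bravo 24, C6→Bravo 64, C7→Alpha 8, C8→Bravo 24. Service 523; fixed 259; total 782.
{Bravo, Charlie}: C1→Charlie 112, C2→Charlie 147, C3→Charlie 208, C4→Bravo 121, C5→Bravo 24, C6→Bravo 64, C7→Charlie 20, C8→Bravo 24. Service 720; fixed 196; total 916.
{Alpha}: C1→Alpha 126, C2→Alpha 42, C3→Alpha 128, C4→Alpha 132, C5→Alpha 168, C6→Alpha 160, C7→Alpha 8, C8→Alpha 168. Service 932; fixed 63; total 995.
No other subset beats 689.

Open Alpha and Bravo; minimum total cost 689.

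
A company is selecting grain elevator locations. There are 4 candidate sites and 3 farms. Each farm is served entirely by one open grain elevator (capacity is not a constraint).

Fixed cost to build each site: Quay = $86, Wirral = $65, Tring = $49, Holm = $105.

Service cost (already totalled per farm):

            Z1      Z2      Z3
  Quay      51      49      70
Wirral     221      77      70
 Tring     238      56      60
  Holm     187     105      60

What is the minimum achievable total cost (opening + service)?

For any fixed open set, each farm goes to its cheapest open site; total = fixed + service.
{Quay}: Z1→Quay 51, Z2→Quay 49, Z3→Quay 70. Service 170; fixed 86; total 256.
{Quay, Tring}: service 160 + fixed 135 = 295
{Quay, Wirral}: service 170 + fixed 151 = 321
{Quay, Wirral, Tring, Holm}: service 160 + fixed 305 = 465
No other subset beats 256.

Minimum total cost: 256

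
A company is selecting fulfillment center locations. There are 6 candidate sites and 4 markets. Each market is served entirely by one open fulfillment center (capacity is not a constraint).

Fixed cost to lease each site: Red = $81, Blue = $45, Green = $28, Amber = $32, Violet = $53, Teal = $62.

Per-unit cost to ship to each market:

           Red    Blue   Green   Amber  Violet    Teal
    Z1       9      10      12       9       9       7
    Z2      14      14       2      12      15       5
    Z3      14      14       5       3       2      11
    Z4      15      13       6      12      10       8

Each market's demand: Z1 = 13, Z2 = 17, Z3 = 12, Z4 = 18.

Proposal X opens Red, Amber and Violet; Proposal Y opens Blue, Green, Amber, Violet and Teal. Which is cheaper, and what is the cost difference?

Proposal Y is cheaper by 214.

Proposal X: {Red, Amber, Violet}: Z1→Red 9·13=117, Z2→Amber 12·17=204, Z3→Violet 2·12=24, Z4→Violet 10·18=180. Service 525; fixed 166; total 691.
Proposal Y: {Blue, Green, Amber, Violet, Teal}: Z1→Teal 7·13=91, Z2→Green 2·17=34, Z3→Violet 2·12=24, Z4→Green 6·18=108. Service 257; fixed 220; total 477.
Difference: |691 − 477| = 214.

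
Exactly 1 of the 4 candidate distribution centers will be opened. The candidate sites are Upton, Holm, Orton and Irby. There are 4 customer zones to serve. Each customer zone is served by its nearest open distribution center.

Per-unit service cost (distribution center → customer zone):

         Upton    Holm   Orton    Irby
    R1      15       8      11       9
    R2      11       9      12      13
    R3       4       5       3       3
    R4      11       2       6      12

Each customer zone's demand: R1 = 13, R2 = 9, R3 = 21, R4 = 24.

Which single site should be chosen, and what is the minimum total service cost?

With exactly 1 open, each customer zone uses its cheapest among the chosen.
{Holm}: R1→Holm 8·13=104, R2→Holm 9·9=81, R3→Holm 5·21=105, R4→Holm 2·24=48. Service cost 338.
{Orton}: service cost 458
{Irby}: service cost 585
Among all 4 size-1 choices, {Holm} is lowest.

Choose Holm only; total service cost 338.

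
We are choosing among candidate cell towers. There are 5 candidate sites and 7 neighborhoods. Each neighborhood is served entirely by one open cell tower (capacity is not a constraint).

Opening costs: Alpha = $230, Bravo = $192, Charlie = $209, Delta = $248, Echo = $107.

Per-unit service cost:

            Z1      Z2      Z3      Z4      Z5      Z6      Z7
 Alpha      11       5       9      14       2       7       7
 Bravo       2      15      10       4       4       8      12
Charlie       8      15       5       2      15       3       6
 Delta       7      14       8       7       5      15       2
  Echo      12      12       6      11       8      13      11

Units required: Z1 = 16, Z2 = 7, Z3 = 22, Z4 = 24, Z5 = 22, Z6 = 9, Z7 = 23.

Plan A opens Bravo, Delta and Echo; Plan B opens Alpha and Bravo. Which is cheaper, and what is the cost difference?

Plan A: {Bravo, Delta, Echo}: Z1→Bravo 2·16=32, Z2→Echo 12·7=84, Z3→Echo 6·22=132, Z4→Bravo 4·24=96, Z5→Bravo 4·22=88, Z6→Bravo 8·9=72, Z7→Delta 2·23=46. Service 550; fixed 547; total 1097.
Plan B: {Alpha, Bravo}: Z1→Bravo 2·16=32, Z2→Alpha 5·7=35, Z3→Alpha 9·22=198, Z4→Bravo 4·24=96, Z5→Alpha 2·22=44, Z6→Alpha 7·9=63, Z7→Alpha 7·23=161. Service 629; fixed 422; total 1051.
Difference: |1097 − 1051| = 46.

Plan B is cheaper by 46.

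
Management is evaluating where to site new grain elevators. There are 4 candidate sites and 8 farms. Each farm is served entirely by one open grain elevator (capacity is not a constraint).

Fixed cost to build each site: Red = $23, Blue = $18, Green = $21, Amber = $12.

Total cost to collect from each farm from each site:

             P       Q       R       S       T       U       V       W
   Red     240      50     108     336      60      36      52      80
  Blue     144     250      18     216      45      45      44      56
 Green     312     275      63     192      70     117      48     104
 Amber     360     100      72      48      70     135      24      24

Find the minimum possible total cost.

Minimum total cost: 442

For any fixed open set, each farm goes to its cheapest open site; total = fixed + service.
{Red, Blue, Amber}: P→Blue 144, Q→Red 50, R→Blue 18, S→Amber 48, T→Blue 45, U→Red 36, V→Amber 24, W→Amber 24. Service 389; fixed 53; total 442.
{Red, Blue, Green, Amber}: service 389 + fixed 74 = 463
{Blue, Amber}: service 448 + fixed 30 = 478
{Amber}: service 833 + fixed 12 = 845
No other subset beats 442.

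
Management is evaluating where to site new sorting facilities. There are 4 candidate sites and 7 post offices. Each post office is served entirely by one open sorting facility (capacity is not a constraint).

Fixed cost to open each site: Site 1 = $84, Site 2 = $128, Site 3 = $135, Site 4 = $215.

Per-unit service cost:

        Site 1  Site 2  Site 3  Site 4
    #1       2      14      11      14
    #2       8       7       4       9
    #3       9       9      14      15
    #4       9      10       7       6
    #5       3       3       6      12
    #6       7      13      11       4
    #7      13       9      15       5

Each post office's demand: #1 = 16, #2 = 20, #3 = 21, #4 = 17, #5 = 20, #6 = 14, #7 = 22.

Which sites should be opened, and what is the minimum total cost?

For any fixed open set, each post office goes to its cheapest open site; total = fixed + service.
{Site 1, Site 4}: #1→Site 1 2·16=32, #2→Site 1 8·20=160, #3→Site 1 9·21=189, #4→Site 4 6·17=102, #5→Site 1 3·20=60, #6→Site 4 4·14=56, #7→Site 4 5·22=110. Service 709; fixed 299; total 1008.
{Site 1}: service 978 + fixed 84 = 1062
{Site 1, Site 3, Site 4}: service 629 + fixed 434 = 1063
{Site 1, Site 2, Site 3, Site 4}: #1→Site 1 2·16=32, #2→Site 3 4·20=80, #3→Site 1 9·21=189, #4→Site 4 6·17=102, #5→Site 1 3·20=60, #6→Site 4 4·14=56, #7→Site 4 5·22=110. Service 629; fixed 562; total 1191.
No other subset beats 1008.

Open Site 1 and Site 4; minimum total cost 1008.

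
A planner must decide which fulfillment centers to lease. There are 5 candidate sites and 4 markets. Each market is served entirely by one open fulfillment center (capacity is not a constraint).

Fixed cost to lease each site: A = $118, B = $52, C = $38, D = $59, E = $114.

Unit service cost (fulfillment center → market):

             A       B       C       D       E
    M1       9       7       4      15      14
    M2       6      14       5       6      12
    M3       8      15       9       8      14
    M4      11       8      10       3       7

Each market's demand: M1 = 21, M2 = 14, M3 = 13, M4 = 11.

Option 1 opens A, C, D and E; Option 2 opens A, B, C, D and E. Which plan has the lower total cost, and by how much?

Option 1: {A, C, D, E}: M1→C 4·21=84, M2→C 5·14=70, M3→A 8·13=104, M4→D 3·11=33. Service 291; fixed 329; total 620.
Option 2: {A, B, C, D, E}: M1→C 4·21=84, M2→C 5·14=70, M3→A 8·13=104, M4→D 3·11=33. Service 291; fixed 381; total 672.
Difference: |620 − 672| = 52.

Option 1 is cheaper by 52.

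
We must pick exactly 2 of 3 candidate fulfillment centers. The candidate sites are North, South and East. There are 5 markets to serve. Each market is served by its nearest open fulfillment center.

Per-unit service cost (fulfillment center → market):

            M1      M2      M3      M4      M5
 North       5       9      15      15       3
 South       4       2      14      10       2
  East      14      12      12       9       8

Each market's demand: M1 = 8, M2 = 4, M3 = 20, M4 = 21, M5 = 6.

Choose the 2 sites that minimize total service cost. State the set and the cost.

With exactly 2 open, each market uses its cheapest among the chosen.
{South, East}: M1→South 4·8=32, M2→South 2·4=8, M3→East 12·20=240, M4→East 9·21=189, M5→South 2·6=12. Service cost 481.
{North, East}: service cost 523
{North, South}: service cost 542
Among all 3 size-2 choices, {South, East} is lowest.

Choose South and East; total service cost 481.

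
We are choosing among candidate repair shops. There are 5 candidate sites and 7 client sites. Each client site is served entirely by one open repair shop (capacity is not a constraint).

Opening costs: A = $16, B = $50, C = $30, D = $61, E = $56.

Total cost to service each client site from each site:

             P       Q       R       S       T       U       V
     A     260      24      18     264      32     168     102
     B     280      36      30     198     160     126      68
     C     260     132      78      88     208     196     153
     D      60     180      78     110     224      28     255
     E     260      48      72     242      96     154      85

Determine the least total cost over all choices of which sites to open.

For any fixed open set, each client site goes to its cheapest open site; total = fixed + service.
{A, D}: P→D 60, Q→A 24, R→A 18, S→D 110, T→A 32, U→D 28, V→A 102. Service 374; fixed 77; total 451.
{A, C, D}: service 352 + fixed 107 = 459
{A, B, D}: service 340 + fixed 127 = 467
{A, B, C, D, E}: service 318 + fixed 213 = 531
No other subset beats 451.

Minimum total cost: 451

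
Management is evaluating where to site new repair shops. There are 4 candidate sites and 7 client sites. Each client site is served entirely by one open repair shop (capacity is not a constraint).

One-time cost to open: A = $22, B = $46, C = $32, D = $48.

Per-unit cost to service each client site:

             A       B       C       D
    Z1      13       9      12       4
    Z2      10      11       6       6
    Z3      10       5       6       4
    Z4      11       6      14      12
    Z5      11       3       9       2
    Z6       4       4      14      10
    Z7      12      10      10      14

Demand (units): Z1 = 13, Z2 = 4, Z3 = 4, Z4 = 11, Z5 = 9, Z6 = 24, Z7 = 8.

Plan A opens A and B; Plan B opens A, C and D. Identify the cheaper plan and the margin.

Plan A: {A, B}: Z1→B 9·13=117, Z2→A 10·4=40, Z3→B 5·4=20, Z4→B 6·11=66, Z5→B 3·9=27, Z6→A 4·24=96, Z7→B 10·8=80. Service 446; fixed 68; total 514.
Plan B: {A, C, D}: Z1→D 4·13=52, Z2→C 6·4=24, Z3→D 4·4=16, Z4→A 11·11=121, Z5→D 2·9=18, Z6→A 4·24=96, Z7→C 10·8=80. Service 407; fixed 102; total 509.
Difference: |514 − 509| = 5.

Plan B is cheaper by 5.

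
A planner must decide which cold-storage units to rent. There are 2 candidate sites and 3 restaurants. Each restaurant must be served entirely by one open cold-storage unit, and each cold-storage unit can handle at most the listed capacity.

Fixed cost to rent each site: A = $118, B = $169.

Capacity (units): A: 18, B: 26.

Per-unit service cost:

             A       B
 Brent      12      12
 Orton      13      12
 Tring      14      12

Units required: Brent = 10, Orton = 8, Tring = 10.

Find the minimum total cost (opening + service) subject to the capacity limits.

Minimum total cost: 623

Open {A, B}: Brent→A 12·10=120, Orton→B 12·8=96, Tring→B 12·10=120.
Loads: A carries 10/18, B carries 18/26. Service 336; fixed 287; total 623.
Next best feasible plan costs 631.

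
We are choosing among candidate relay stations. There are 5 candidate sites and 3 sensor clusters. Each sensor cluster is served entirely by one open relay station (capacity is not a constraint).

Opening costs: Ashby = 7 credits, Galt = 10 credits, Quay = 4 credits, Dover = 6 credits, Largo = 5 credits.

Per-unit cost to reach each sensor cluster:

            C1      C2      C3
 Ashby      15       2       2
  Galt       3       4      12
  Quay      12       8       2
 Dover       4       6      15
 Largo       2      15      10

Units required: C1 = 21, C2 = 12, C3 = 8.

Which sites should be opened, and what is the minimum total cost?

Open Ashby and Largo; minimum total cost 94.

For any fixed open set, each sensor cluster goes to its cheapest open site; total = fixed + service.
{Ashby, Largo}: C1→Largo 2·21=42, C2→Ashby 2·12=24, C3→Ashby 2·8=16. Service 82; fixed 12; total 94.
{Ashby, Quay, Largo}: C1→Largo 2·21=42, C2→Ashby 2·12=24, C3→Ashby 2·8=16. Service 82; fixed 16; total 98.
{Ashby, Dover, Largo}: service 82 + fixed 18 = 100
{Ashby, Galt, Quay, Dover, Largo}: service 82 + fixed 32 = 114
No other subset beats 94.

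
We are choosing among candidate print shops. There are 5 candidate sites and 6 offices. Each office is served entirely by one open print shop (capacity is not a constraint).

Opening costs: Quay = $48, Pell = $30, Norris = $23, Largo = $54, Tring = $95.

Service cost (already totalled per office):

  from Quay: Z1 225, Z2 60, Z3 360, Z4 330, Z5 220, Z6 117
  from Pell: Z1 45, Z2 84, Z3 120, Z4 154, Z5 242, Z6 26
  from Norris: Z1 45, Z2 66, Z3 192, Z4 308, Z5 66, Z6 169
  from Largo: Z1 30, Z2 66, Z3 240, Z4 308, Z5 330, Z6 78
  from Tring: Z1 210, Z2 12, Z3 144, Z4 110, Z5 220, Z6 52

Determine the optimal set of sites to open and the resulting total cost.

For any fixed open set, each office goes to its cheapest open site; total = fixed + service.
{Pell, Norris, Tring}: Z1→Pell 45, Z2→Tring 12, Z3→Pell 120, Z4→Tring 110, Z5→Norris 66, Z6→Pell 26. Service 379; fixed 148; total 527.
{Pell, Norris}: service 477 + fixed 53 = 530
{Norris, Tring}: Z1→Norris 45, Z2→Tring 12, Z3→Tring 144, Z4→Tring 110, Z5→Norris 66, Z6→Tring 52. Service 429; fixed 118; total 547.
{Quay, Pell, Norris, Largo, Tring}: service 364 + fixed 250 = 614
No other subset beats 527.

Open Pell, Norris and Tring; minimum total cost 527.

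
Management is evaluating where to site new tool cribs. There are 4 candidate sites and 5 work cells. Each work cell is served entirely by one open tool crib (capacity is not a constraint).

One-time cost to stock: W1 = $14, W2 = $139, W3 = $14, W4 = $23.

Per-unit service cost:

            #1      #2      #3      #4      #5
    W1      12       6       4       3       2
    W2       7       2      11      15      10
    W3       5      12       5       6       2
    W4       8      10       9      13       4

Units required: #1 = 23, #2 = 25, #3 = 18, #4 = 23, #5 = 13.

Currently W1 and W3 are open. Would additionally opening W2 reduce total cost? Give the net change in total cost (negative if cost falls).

No — net change +39 (cost rises by 39).

Current service cost with {W1, W3}: 432.
Adding W2: each work cell re-picks its cheapest; new service cost 332, saving 100.
Extra fixed cost: 139. Net change = 139 − 100 = 39.
(Totals: 460 → 499.)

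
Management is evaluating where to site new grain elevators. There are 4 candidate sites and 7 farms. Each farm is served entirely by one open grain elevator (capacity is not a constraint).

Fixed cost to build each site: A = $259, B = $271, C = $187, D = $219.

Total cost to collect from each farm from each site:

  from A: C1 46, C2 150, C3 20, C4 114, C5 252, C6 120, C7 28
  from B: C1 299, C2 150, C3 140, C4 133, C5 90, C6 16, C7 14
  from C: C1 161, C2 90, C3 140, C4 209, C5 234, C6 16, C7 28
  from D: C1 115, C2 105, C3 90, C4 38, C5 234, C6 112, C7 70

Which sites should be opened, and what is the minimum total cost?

Open B and D; minimum total cost 958.

For any fixed open set, each farm goes to its cheapest open site; total = fixed + service.
{B, D}: C1→D 115, C2→D 105, C3→D 90, C4→D 38, C5→B 90, C6→B 16, C7→B 14. Service 468; fixed 490; total 958.
{A, B}: C1→A 46, C2→A 150, C3→A 20, C4→A 114, C5→B 90, C6→B 16, C7→B 14. Service 450; fixed 530; total 980.
{D}: service 764 + fixed 219 = 983
{A, B, C, D}: service 314 + fixed 936 = 1250
No other subset beats 958.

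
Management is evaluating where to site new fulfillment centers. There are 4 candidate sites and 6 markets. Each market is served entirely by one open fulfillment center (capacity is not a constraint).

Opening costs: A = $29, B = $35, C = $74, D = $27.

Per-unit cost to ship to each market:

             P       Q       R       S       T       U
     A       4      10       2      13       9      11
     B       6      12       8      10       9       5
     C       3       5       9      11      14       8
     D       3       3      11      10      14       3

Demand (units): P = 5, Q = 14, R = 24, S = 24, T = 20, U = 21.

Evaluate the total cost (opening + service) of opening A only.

Total cost: 960

Each market is assigned to its cheapest site among the open ones.
{A}: P→A 4·5=20, Q→A 10·14=140, R→A 2·24=48, S→A 13·24=312, T→A 9·20=180, U→A 11·21=231. Service 931; fixed 29; total 960.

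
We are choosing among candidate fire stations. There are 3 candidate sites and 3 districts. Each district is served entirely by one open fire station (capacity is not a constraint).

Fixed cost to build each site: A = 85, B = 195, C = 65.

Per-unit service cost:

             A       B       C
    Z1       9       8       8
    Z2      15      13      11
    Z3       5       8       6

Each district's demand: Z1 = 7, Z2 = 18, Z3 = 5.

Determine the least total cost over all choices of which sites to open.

Minimum total cost: 349

For any fixed open set, each district goes to its cheapest open site; total = fixed + service.
{C}: Z1→C 8·7=56, Z2→C 11·18=198, Z3→C 6·5=30. Service 284; fixed 65; total 349.
{A, C}: Z1→C 8·7=56, Z2→C 11·18=198, Z3→A 5·5=25. Service 279; fixed 150; total 429.
{A}: service 358 + fixed 85 = 443
{A, B, C}: service 279 + fixed 345 = 624
No other subset beats 349.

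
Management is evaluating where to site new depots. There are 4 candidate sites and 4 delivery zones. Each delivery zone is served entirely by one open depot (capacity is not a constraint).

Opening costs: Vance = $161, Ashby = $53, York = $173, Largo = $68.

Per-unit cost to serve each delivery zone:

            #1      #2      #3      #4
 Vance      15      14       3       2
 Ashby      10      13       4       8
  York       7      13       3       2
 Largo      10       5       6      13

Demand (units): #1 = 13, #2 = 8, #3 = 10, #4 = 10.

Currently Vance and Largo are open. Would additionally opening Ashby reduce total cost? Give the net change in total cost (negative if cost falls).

Current service cost with {Vance, Largo}: 220.
Adding Ashby: each delivery zone re-picks its cheapest; new service cost 220, saving 0.
Extra fixed cost: 53. Net change = 53 − 0 = 53.
(Totals: 449 → 502.)

No — net change +53 (cost rises by 53).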